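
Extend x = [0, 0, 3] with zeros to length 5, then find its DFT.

Original 3-point DFT: [3, -1.5000+2.5981i, -1.5000-2.5981i]
Zero-padded 5-point DFT provides frequency interpolation.

DFT_5([x, 0, ...]) = [3, -2.4271-1.7634i, 0.9271+2.8532i, 0.9271-2.8532i, -2.4271+1.7634i]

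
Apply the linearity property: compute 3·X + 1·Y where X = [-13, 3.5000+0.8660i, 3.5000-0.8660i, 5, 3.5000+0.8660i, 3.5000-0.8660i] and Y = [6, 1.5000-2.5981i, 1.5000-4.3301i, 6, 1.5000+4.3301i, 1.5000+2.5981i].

By linearity: DFT(3x + 1y) = 3·DFT(x) + 1·DFT(y)
= 3·[-13, 3.5000+0.8660i, 3.5000-0.8660i, 5, 3.5000+0.8660i, 3.5000-0.8660i] + 1·[6, 1.5000-2.5981i, 1.5000-4.3301i, 6, 1.5000+4.3301i, 1.5000+2.5981i]

Computing element-wise:
Z[0] = 3·(-13) + 1·(6) = -33
Z[1] = 3·(3.5000+0.8660i) + 1·(1.5000-2.5981i) = 12.0000-0.0001i
Z[2] = 3·(3.5000-0.8660i) + 1·(1.5000-4.3301i) = 12.0000-6.9281i
Z[3] = 3·(5) + 1·(6) = 21
Z[4] = 3·(3.5000+0.8660i) + 1·(1.5000+4.3301i) = 12.0000+6.9281i
Z[5] = 3·(3.5000-0.8660i) + 1·(1.5000+2.5981i) = 12.0000+0.0001i

DFT(3x + 1y) = 3·X + 1·Y = [-33, 12.0000-0.0001i, 12.0000-6.9281i, 21, 12.0000+6.9281i, 12.0000+0.0001i]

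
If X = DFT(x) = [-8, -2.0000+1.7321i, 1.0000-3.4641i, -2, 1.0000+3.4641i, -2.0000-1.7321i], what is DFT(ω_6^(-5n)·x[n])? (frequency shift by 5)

Modulation property: DFT(ω_6^(-5n)·x[n]) = X[(k-5) mod 6], so circularly shift X by 5 positions.

X[k-5] = [-2.0000+1.7321i, 1.0000-3.4641i, -2, 1.0000+3.4641i, -2.0000-1.7321i, -8]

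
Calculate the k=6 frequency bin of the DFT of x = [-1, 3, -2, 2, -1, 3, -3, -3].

X[6] = Σ(n=0 to 7) x[n] · ω_8^(6n) where ω_8 = e^(-2πi/8)
= (-1)·ω_8^0 + (3)·ω_8^6 + (-2)·ω_8^12 + (2)·ω_8^18 + (-1)·ω_8^24 + (3)·ω_8^30 + (-3)·ω_8^36 + (-3)·ω_8^42

X[6] = 3+7i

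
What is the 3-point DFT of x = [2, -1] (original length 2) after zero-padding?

Original 2-point DFT: [1, 3]
Zero-padded 3-point DFT provides frequency interpolation.

DFT_3([x, 0, ...]) = [1, 2.5000+0.8660i, 2.5000-0.8660i]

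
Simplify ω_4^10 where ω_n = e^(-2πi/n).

Since ω_4^4 = 1, powers reduce modulo 4.
10 mod 4 = 2
So ω_4^10 = ω_4^2 = e^(-2πi·2/4)

ω_4^10 = ω_4^2 = -1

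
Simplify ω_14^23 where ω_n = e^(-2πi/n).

Since ω_14^14 = 1, powers reduce modulo 14.
23 mod 14 = 9
So ω_14^23 = ω_14^9 = e^(-2πi·9/14)

ω_14^23 = ω_14^9 = -0.6235+0.7818i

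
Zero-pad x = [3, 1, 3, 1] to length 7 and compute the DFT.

Original 4-point DFT: [8, 0, 4, 0]
Zero-padded 7-point DFT provides frequency interpolation.

DFT_7([x, 0, ...]) = [8, 2.0550-4.1405i, 0.6981+1.1086i, 3.7470+0.9367i, 3.7470-0.9367i, 0.6981-1.1086i, 2.0550+4.1405i]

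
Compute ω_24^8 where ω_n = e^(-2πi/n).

ω_24^8 = e^(-2πi·8/24)
= cos(-2π·8/24) + i·sin(-2π·8/24)
= cos(-16π/24) + i·sin(-16π/24)

ω_24^8 = cos(-16π/24) + i·sin(-16π/24) = -0.5000-0.8660i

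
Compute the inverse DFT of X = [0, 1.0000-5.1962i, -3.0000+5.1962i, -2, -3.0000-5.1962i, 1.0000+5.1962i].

x[n] = (1/6) Σ(k=0 to 5) X[k] · e^(2πikn/6)

Computing each x[n]:
x[0] = -1
x[1] = 1
x[2] = 3
x[3] = -1
x[4] = -3
x[5] = 1

x = [-1, 1, 3, -1, -3, 1]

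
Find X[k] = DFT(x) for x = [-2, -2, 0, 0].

X[k] = Σ(n=0 to 3) x[n] · ω_4^(nk)
where ω_4 = e^(-2πi/4)

Computing each X[k]:
X[0] = -4
X[1] = -2+2i
X[2] = 0
X[3] = -2-2i

X = [-4, -2+2i, 0, -2-2i]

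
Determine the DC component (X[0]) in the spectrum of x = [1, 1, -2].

X[0] = Σ(n=0 to 2) x[n] · ω_3^0 = Σ x[n]
= (1) + (1) + (-2)

X[0] = 0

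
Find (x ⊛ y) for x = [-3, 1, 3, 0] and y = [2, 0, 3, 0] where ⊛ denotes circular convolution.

(x ⊛ y)[n] = Σ(m=0 to 3) x[m] · y[(n-m) mod 4]

Computing each output sample:
(x ⊛ y)[0] = 3
(x ⊛ y)[1] = 2
(x ⊛ y)[2] = -3
(x ⊛ y)[3] = 3

x ⊛ y = [3, 2, -3, 3]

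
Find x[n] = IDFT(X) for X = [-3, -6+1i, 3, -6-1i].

x[n] = (1/4) Σ(k=0 to 3) X[k] · e^(2πikn/4)

Computing each x[n]:
x[0] = -3
x[1] = -2
x[2] = 3
x[3] = -1

x = [-3, -2, 3, -1]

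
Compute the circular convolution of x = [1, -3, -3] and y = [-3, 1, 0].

(x ⊛ y)[n] = Σ(m=0 to 2) x[m] · y[(n-m) mod 3]

Computing each output sample:
(x ⊛ y)[0] = -6
(x ⊛ y)[1] = 10
(x ⊛ y)[2] = 6

x ⊛ y = [-6, 10, 6]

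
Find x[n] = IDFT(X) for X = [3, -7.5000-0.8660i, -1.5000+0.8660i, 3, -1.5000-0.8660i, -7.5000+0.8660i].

x[n] = (1/6) Σ(k=0 to 5) X[k] · e^(2πikn/6)

Computing each x[n]:
x[0] = -2
x[1] = -1
x[2] = 3
x[3] = 2
x[4] = 2
x[5] = -1

x = [-2, -1, 3, 2, 2, -1]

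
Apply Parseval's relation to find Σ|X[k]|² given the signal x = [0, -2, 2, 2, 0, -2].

Parseval: Σ|x[n]|² = (1/N)Σ|X[k]|², so Σ|X[k]|² = N·Σ|x[n]|² = 6·16.0000

Σ|X[k]|² = N·Σ|x[n]|² = 6·16.0000 = 96.0000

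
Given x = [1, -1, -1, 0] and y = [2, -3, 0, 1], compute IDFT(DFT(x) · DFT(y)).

(x ⊛ y)[n] = Σ(m=0 to 3) x[m] · y[(n-m) mod 4]

Computing each output sample:
(x ⊛ y)[0] = 1
(x ⊛ y)[1] = -6
(x ⊛ y)[2] = 1
(x ⊛ y)[3] = 4

x ⊛ y = [1, -6, 1, 4]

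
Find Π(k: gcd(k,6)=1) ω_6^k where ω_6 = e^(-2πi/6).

The primitive 6th roots of unity are ω_6^k for k coprime to 6: k ∈ {1, 5}
Their product equals the constant term of the cyclotomic polynomial Φ_6(x) up to sign.
For n ≥ 3, the product of all primitive nth roots of unity is 1. (For n=1 it is 1; for n=2 it is -1.)

1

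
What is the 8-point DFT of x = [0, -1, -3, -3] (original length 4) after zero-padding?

Original 4-point DFT: [-7, 3-2i, 1, 3+2i]
Zero-padded 8-point DFT provides frequency interpolation.

DFT_8([x, 0, ...]) = [-7, 1.4142+5.8284i, 3-2i, -1.4142-0.1716i, 1, -1.4142+0.1716i, 3+2i, 1.4142-5.8284i]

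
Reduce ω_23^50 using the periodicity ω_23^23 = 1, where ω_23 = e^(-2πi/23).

Since ω_23^23 = 1, powers reduce modulo 23.
50 mod 23 = 4
So ω_23^50 = ω_23^4 = e^(-2πi·4/23)

ω_23^50 = ω_23^4 = 0.4601-0.8879i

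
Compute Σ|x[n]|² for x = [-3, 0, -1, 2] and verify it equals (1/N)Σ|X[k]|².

Time domain:
Σ|x[n]|² = |-3|² + |0|² + |-1|² + |2|² = 14.0000

Frequency domain:
(1/4)Σ|X[k]|² = (1/4)(|-2|² + |-2+2i|² + |-6|² + |-2-2i|²) = (1/4)·56.0000 = 14.0000

Both sides agree, confirming Parseval's theorem.

Σ|x[n]|² = (1/N)Σ|X[k]|² = 14.0000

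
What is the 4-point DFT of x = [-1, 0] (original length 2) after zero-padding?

Original 2-point DFT: [-1, -1]
Zero-padded 4-point DFT provides frequency interpolation.

DFT_4([x, 0, ...]) = [-1, -1, -1, -1]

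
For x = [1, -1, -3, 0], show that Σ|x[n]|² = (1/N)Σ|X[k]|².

Time domain:
Σ|x[n]|² = |1|² + |-1|² + |-3|² + |0|² = 11.0000

Frequency domain:
(1/4)Σ|X[k]|² = (1/4)(|-3|² + |4+1i|² + |-1|² + |4-1i|²) = (1/4)·44.0000 = 11.0000

Both sides agree, confirming Parseval's theorem.

Σ|x[n]|² = (1/N)Σ|X[k]|² = 11.0000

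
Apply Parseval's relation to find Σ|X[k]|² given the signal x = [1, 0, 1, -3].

Parseval: Σ|x[n]|² = (1/N)Σ|X[k]|², so Σ|X[k]|² = N·Σ|x[n]|² = 4·11.0000

Σ|X[k]|² = N·Σ|x[n]|² = 4·11.0000 = 44.0000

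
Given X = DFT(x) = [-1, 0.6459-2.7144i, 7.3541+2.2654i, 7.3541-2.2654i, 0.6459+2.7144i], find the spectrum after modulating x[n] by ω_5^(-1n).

Modulation property: DFT(ω_5^(-1n)·x[n]) = X[(k-1) mod 5], so circularly shift X by 1 positions.

X[k-1] = [0.6459+2.7144i, -1, 0.6459-2.7144i, 7.3541+2.2654i, 7.3541-2.2654i]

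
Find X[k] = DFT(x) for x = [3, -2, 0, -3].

X[k] = Σ(n=0 to 3) x[n] · ω_4^(nk)
where ω_4 = e^(-2πi/4)

Computing each X[k]:
X[0] = -2
X[1] = 3-1i
X[2] = 8
X[3] = 3+1i

X = [-2, 3-1i, 8, 3+1i]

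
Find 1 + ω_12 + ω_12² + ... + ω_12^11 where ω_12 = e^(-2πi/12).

Sum of all nth roots of unity equals 0 for n > 1 (geometric series with r ≠ 1).

0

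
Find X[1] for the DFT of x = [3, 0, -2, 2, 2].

X[1] = Σ(n=0 to 4) x[n] · ω_5^(1n) where ω_5 = e^(-2πi/5)
= (3)·ω_5^0 + (0)·ω_5^1 + (-2)·ω_5^2 + (2)·ω_5^3 + (2)·ω_5^4

X[1] = 3.6180+4.2533i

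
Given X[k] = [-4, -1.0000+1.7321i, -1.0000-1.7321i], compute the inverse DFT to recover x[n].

x[n] = (1/3) Σ(k=0 to 2) X[k] · e^(2πikn/3)

Computing each x[n]:
x[0] = -2
x[1] = -2
x[2] = 0

x = [-2, -2, 0]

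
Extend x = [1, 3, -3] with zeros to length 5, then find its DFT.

Original 3-point DFT: [1, 1.0000-5.1962i, 1.0000+5.1962i]
Zero-padded 5-point DFT provides frequency interpolation.

DFT_5([x, 0, ...]) = [1, 4.3541-1.0898i, -2.3541-4.6165i, -2.3541+4.6165i, 4.3541+1.0898i]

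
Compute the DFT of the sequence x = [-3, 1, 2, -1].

X[k] = Σ(n=0 to 3) x[n] · ω_4^(nk)
where ω_4 = e^(-2πi/4)

Computing each X[k]:
X[0] = -1
X[1] = -5-2i
X[2] = -1
X[3] = -5+2i

X = [-1, -5-2i, -1, -5+2i]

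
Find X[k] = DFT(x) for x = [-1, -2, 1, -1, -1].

X[k] = Σ(n=0 to 4) x[n] · ω_5^(nk)
where ω_5 = e^(-2πi/5)

Computing each X[k]:
X[0] = -4
X[1] = -1.9271-0.2245i
X[2] = 1.4271+2.4899i
X[3] = 1.4271-2.4899i
X[4] = -1.9271+0.2245i

X = [-4, -1.9271-0.2245i, 1.4271+2.4899i, 1.4271-2.4899i, -1.9271+0.2245i]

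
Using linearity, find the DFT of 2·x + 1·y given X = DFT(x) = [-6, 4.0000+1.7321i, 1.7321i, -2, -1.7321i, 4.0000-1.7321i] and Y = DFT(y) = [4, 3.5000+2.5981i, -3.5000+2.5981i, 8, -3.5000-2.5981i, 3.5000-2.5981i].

By linearity: DFT(2x + 1y) = 2·DFT(x) + 1·DFT(y)
= 2·[-6, 4.0000+1.7321i, 1.7321i, -2, -1.7321i, 4.0000-1.7321i] + 1·[4, 3.5000+2.5981i, -3.5000+2.5981i, 8, -3.5000-2.5981i, 3.5000-2.5981i]

Computing element-wise:
Z[0] = 2·(-6) + 1·(4) = -8
Z[1] = 2·(4.0000+1.7321i) + 1·(3.5000+2.5981i) = 11.5000+6.0623i
Z[2] = 2·(1.7321i) + 1·(-3.5000+2.5981i) = -3.5000+6.0623i
Z[3] = 2·(-2) + 1·(8) = 4
Z[4] = 2·(-1.7321i) + 1·(-3.5000-2.5981i) = -3.5000-6.0623i
Z[5] = 2·(4.0000-1.7321i) + 1·(3.5000-2.5981i) = 11.5000-6.0623i

DFT(2x + 1y) = 2·X + 1·Y = [-8, 11.5000+6.0623i, -3.5000+6.0623i, 4, -3.5000-6.0623i, 11.5000-6.0623i]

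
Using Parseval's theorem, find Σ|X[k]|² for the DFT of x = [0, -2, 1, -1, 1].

Parseval: Σ|x[n]|² = (1/N)Σ|X[k]|², so Σ|X[k]|² = N·Σ|x[n]|² = 5·7.0000

Σ|X[k]|² = N·Σ|x[n]|² = 5·7.0000 = 35.0000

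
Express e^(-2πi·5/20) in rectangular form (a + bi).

ω_20^5 = e^(-2πi·5/20)
= cos(-2π·5/20) + i·sin(-2π·5/20)
= cos(-10π/20) + i·sin(-10π/20)

ω_20^5 = cos(-10π/20) + i·sin(-10π/20) = -1i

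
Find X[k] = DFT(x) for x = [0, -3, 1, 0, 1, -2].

X[k] = Σ(n=0 to 5) x[n] · ω_6^(nk)
where ω_6 = e^(-2πi/6)

Computing each X[k]:
X[0] = -3
X[1] = -3.5000+0.8660i
X[2] = 1.5000+0.8660i
X[3] = 7
X[4] = 1.5000-0.8660i
X[5] = -3.5000-0.8660i

X = [-3, -3.5000+0.8660i, 1.5000+0.8660i, 7, 1.5000-0.8660i, -3.5000-0.8660i]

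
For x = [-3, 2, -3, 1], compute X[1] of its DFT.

X[1] = Σ(n=0 to 3) x[n] · ω_4^(1n) where ω_4 = e^(-2πi/4)
= (-3)·ω_4^0 + (2)·ω_4^1 + (-3)·ω_4^2 + (1)·ω_4^3

X[1] = -1i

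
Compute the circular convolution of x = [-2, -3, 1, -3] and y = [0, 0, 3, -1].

(x ⊛ y)[n] = Σ(m=0 to 3) x[m] · y[(n-m) mod 4]

Computing each output sample:
(x ⊛ y)[0] = 6
(x ⊛ y)[1] = -10
(x ⊛ y)[2] = -3
(x ⊛ y)[3] = -7

x ⊛ y = [6, -10, -3, -7]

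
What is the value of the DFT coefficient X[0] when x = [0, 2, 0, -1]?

X[0] = Σ(n=0 to 3) x[n] · ω_4^0 = Σ x[n]
= (0) + (2) + (0) + (-1)

X[0] = 1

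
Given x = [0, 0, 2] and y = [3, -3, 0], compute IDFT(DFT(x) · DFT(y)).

(x ⊛ y)[n] = Σ(m=0 to 2) x[m] · y[(n-m) mod 3]

Computing each output sample:
(x ⊛ y)[0] = -6
(x ⊛ y)[1] = 0
(x ⊛ y)[2] = 6

x ⊛ y = [-6, 0, 6]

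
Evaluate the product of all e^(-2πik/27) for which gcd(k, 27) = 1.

The primitive 27th roots of unity are ω_27^k for k coprime to 27: k ∈ {1, 2, 4, 5, 7, 8, 10, 11, 13, 14, 16, 17, 19, 20, 22, 23, 25, 26}
Their product equals the constant term of the cyclotomic polynomial Φ_27(x) up to sign.
For n ≥ 3, the product of all primitive nth roots of unity is 1. (For n=1 it is 1; for n=2 it is -1.)

1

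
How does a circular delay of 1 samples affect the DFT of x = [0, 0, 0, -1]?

Time shift by 1: X_shifted[k] = ω_4^(1k) · X[k]
Shifted x = [-1, 0, 0, 0]

DFT(x[n-1]) = [-1, -1, -1, -1]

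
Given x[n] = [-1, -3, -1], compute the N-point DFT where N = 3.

X[k] = Σ(n=0 to 2) x[n] · ω_3^(nk)
where ω_3 = e^(-2πi/3)

Computing each X[k]:
X[0] = -5
X[1] = 1.0000+1.7321i
X[2] = 1.0000-1.7321i

X = [-5, 1.0000+1.7321i, 1.0000-1.7321i]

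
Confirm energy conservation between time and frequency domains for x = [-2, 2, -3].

Time domain:
Σ|x[n]|² = |-2|² + |2|² + |-3|² = 17.0000

Frequency domain:
(1/3)Σ|X[k]|² = (1/3)(|-3|² + |-1.5000-4.3301i|² + |-1.5000+4.3301i|²) = (1/3)·51.0000 = 17.0000

Both sides agree, confirming Parseval's theorem.

Σ|x[n]|² = (1/N)Σ|X[k]|² = 17.0000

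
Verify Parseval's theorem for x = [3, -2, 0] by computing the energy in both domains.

Time domain:
Σ|x[n]|² = |3|² + |-2|² + |0|² = 13.0000

Frequency domain:
(1/3)Σ|X[k]|² = (1/3)(|1|² + |4.0000+1.7321i|² + |4.0000-1.7321i|²) = (1/3)·39.0000 = 13.0000

Both sides agree, confirming Parseval's theorem.

Σ|x[n]|² = (1/N)Σ|X[k]|² = 13.0000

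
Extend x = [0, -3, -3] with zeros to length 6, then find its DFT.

Original 3-point DFT: [-6, 3, 3]
Zero-padded 6-point DFT provides frequency interpolation.

DFT_6([x, 0, ...]) = [-6, 5.1962i, 3, 0, 3, -5.1962i]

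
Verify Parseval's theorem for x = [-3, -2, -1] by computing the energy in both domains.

Time domain:
Σ|x[n]|² = |-3|² + |-2|² + |-1|² = 14.0000

Frequency domain:
(1/3)Σ|X[k]|² = (1/3)(|-6|² + |-1.5000+0.8660i|² + |-1.5000-0.8660i|²) = (1/3)·42.0000 = 14.0000

Both sides agree, confirming Parseval's theorem.

Σ|x[n]|² = (1/N)Σ|X[k]|² = 14.0000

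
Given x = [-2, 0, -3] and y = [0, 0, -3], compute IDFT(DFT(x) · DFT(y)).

(x ⊛ y)[n] = Σ(m=0 to 2) x[m] · y[(n-m) mod 3]

Computing each output sample:
(x ⊛ y)[0] = 0
(x ⊛ y)[1] = 9
(x ⊛ y)[2] = 6

x ⊛ y = [0, 9, 6]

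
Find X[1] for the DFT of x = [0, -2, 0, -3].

X[1] = Σ(n=0 to 3) x[n] · ω_4^(1n) where ω_4 = e^(-2πi/4)
= (0)·ω_4^0 + (-2)·ω_4^1 + (0)·ω_4^2 + (-3)·ω_4^3

X[1] = -1i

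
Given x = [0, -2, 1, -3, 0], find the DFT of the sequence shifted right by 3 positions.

Time shift by 3: X_shifted[k] = ω_5^(3k) · X[k]
Shifted x = [1, -3, 0, 0, -2]

DFT(x[n-3]) = [-4, -0.5451+0.9511i, 5.0451+0.5878i, 5.0451-0.5878i, -0.5451-0.9511i]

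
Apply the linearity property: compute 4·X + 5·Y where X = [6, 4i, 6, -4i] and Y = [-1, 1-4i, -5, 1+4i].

By linearity: DFT(4x + 5y) = 4·DFT(x) + 5·DFT(y)
= 4·[6, 4i, 6, -4i] + 5·[-1, 1-4i, -5, 1+4i]

Computing element-wise:
Z[0] = 4·(6) + 5·(-1) = 19
Z[1] = 4·(4i) + 5·(1-4i) = 5-4i
Z[2] = 4·(6) + 5·(-5) = -1
Z[3] = 4·(-4i) + 5·(1+4i) = 5+4i

DFT(4x + 5y) = 4·X + 5·Y = [19, 5-4i, -1, 5+4i]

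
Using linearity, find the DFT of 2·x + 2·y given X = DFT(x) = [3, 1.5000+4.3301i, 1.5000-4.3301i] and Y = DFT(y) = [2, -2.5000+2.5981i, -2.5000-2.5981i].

By linearity: DFT(2x + 2y) = 2·DFT(x) + 2·DFT(y)
= 2·[3, 1.5000+4.3301i, 1.5000-4.3301i] + 2·[2, -2.5000+2.5981i, -2.5000-2.5981i]

Computing element-wise:
Z[0] = 2·(3) + 2·(2) = 10
Z[1] = 2·(1.5000+4.3301i) + 2·(-2.5000+2.5981i) = -2.0000+13.8564i
Z[2] = 2·(1.5000-4.3301i) + 2·(-2.5000-2.5981i) = -2.0000-13.8564i

DFT(2x + 2y) = 2·X + 2·Y = [10, -2.0000+13.8564i, -2.0000-13.8564i]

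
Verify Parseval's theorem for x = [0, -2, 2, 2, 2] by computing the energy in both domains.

Time domain:
Σ|x[n]|² = |0|² + |-2|² + |2|² + |2|² + |2|² = 16.0000

Frequency domain:
(1/5)Σ|X[k]|² = (1/5)(|4|² + |-3.2361+3.8042i|² + |1.2361+2.3511i|² + |1.2361-2.3511i|² + |-3.2361-3.8042i|²) = (1/5)·80.0000 = 16.0000

Both sides agree, confirming Parseval's theorem.

Σ|x[n]|² = (1/N)Σ|X[k]|² = 16.0000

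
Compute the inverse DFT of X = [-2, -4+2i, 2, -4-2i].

x[n] = (1/4) Σ(k=0 to 3) X[k] · e^(2πikn/4)

Computing each x[n]:
x[0] = -2
x[1] = -2
x[2] = 2
x[3] = 0

x = [-2, -2, 2, 0]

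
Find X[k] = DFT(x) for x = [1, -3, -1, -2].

X[k] = Σ(n=0 to 3) x[n] · ω_4^(nk)
where ω_4 = e^(-2πi/4)

Computing each X[k]:
X[0] = -5
X[1] = 2+1i
X[2] = 5
X[3] = 2-1i

X = [-5, 2+1i, 5, 2-1i]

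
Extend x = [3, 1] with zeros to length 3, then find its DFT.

Original 2-point DFT: [4, 2]
Zero-padded 3-point DFT provides frequency interpolation.

DFT_3([x, 0, ...]) = [4, 2.5000-0.8660i, 2.5000+0.8660i]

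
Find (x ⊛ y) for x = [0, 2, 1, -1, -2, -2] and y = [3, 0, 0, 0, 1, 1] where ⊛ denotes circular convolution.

(x ⊛ y)[n] = Σ(m=0 to 5) x[m] · y[(n-m) mod 6]

Computing each output sample:
(x ⊛ y)[0] = 3
(x ⊛ y)[1] = 6
(x ⊛ y)[2] = 0
(x ⊛ y)[3] = -7
(x ⊛ y)[4] = -8
(x ⊛ y)[5] = -4

x ⊛ y = [3, 6, 0, -7, -8, -4]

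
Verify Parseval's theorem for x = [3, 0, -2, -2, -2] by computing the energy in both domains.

Time domain:
Σ|x[n]|² = |3|² + |0|² + |-2|² + |-2|² + |-2|² = 21.0000

Frequency domain:
(1/5)Σ|X[k]|² = (1/5)(|-3|² + |5.6180-1.9021i|² + |3.3820-1.1756i|² + |3.3820+1.1756i|² + |5.6180+1.9021i|²) = (1/5)·105.0000 = 21.0000

Both sides agree, confirming Parseval's theorem.

Σ|x[n]|² = (1/N)Σ|X[k]|² = 21.0000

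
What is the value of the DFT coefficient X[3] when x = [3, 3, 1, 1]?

X[3] = Σ(n=0 to 3) x[n] · ω_4^(3n) where ω_4 = e^(-2πi/4)
= (3)·ω_4^0 + (3)·ω_4^3 + (1)·ω_4^6 + (1)·ω_4^9

X[3] = 2+2i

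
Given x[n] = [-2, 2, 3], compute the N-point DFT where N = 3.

X[k] = Σ(n=0 to 2) x[n] · ω_3^(nk)
where ω_3 = e^(-2πi/3)

Computing each X[k]:
X[0] = 3
X[1] = -4.5000+0.8660i
X[2] = -4.5000-0.8660i

X = [3, -4.5000+0.8660i, -4.5000-0.8660i]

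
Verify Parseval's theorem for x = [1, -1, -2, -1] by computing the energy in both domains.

Time domain:
Σ|x[n]|² = |1|² + |-1|² + |-2|² + |-1|² = 7.0000

Frequency domain:
(1/4)Σ|X[k]|² = (1/4)(|-3|² + |3|² + |1|² + |3|²) = (1/4)·28.0000 = 7.0000

Both sides agree, confirming Parseval's theorem.

Σ|x[n]|² = (1/N)Σ|X[k]|² = 7.0000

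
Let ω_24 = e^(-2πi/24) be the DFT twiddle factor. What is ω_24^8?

ω_24^8 = e^(-2πi·8/24)
= cos(-2π·8/24) + i·sin(-2π·8/24)
= cos(-16π/24) + i·sin(-16π/24)

ω_24^8 = cos(-16π/24) + i·sin(-16π/24) = -0.5000-0.8660i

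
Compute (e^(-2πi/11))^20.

Since ω_11^11 = 1, powers reduce modulo 11.
20 mod 11 = 9
So ω_11^20 = ω_11^9 = e^(-2πi·9/11)

ω_11^20 = ω_11^9 = 0.4154+0.9096i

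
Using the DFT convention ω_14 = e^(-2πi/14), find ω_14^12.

ω_14^12 = e^(-2πi·12/14)
= cos(-2π·12/14) + i·sin(-2π·12/14)
= cos(-24π/14) + i·sin(-24π/14)

ω_14^12 = cos(-24π/14) + i·sin(-24π/14) = 0.6235+0.7818i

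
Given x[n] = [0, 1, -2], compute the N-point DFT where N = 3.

X[k] = Σ(n=0 to 2) x[n] · ω_3^(nk)
where ω_3 = e^(-2πi/3)

Computing each X[k]:
X[0] = -1
X[1] = 0.5000-2.5981i
X[2] = 0.5000+2.5981i

X = [-1, 0.5000-2.5981i, 0.5000+2.5981i]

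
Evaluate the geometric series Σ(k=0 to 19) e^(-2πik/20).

Sum of all nth roots of unity equals 0 for n > 1 (geometric series with r ≠ 1).

0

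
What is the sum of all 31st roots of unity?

Sum of all nth roots of unity equals 0 for n > 1 (geometric series with r ≠ 1).

0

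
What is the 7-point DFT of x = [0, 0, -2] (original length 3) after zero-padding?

Original 3-point DFT: [-2, 1.0000-1.7321i, 1.0000+1.7321i]
Zero-padded 7-point DFT provides frequency interpolation.

DFT_7([x, 0, ...]) = [-2, 0.4450+1.9499i, 1.8019-0.8678i, -1.2470-1.5637i, -1.2470+1.5637i, 1.8019+0.8678i, 0.4450-1.9499i]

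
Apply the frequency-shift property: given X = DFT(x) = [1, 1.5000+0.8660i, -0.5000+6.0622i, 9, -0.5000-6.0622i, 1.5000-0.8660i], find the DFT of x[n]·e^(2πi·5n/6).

Modulation property: DFT(ω_6^(-5n)·x[n]) = X[(k-5) mod 6], so circularly shift X by 5 positions.

X[k-5] = [1.5000+0.8660i, -0.5000+6.0622i, 9, -0.5000-6.0622i, 1.5000-0.8660i, 1]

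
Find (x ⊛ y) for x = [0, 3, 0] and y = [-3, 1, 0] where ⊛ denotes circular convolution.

(x ⊛ y)[n] = Σ(m=0 to 2) x[m] · y[(n-m) mod 3]

Computing each output sample:
(x ⊛ y)[0] = 0
(x ⊛ y)[1] = -9
(x ⊛ y)[2] = 3

x ⊛ y = [0, -9, 3]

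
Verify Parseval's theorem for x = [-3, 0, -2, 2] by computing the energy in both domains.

Time domain:
Σ|x[n]|² = |-3|² + |0|² + |-2|² + |2|² = 17.0000

Frequency domain:
(1/4)Σ|X[k]|² = (1/4)(|-3|² + |-1+2i|² + |-7|² + |-1-2i|²) = (1/4)·68.0000 = 17.0000

Both sides agree, confirming Parseval's theorem.

Σ|x[n]|² = (1/N)Σ|X[k]|² = 17.0000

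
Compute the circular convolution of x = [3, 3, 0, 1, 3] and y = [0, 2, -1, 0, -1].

(x ⊛ y)[n] = Σ(m=0 to 4) x[m] · y[(n-m) mod 5]

Computing each output sample:
(x ⊛ y)[0] = 2
(x ⊛ y)[1] = 3
(x ⊛ y)[2] = 2
(x ⊛ y)[3] = -6
(x ⊛ y)[4] = -1

x ⊛ y = [2, 3, 2, -6, -1]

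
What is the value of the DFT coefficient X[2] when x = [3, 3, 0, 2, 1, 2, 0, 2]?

X[2] = Σ(n=0 to 7) x[n] · ω_8^(2n) where ω_8 = e^(-2πi/8)
= (3)·ω_8^0 + (3)·ω_8^2 + (0)·ω_8^4 + (2)·ω_8^6 + (1)·ω_8^8 + (2)·ω_8^10 + (0)·ω_8^12 + (2)·ω_8^14

X[2] = 4-1i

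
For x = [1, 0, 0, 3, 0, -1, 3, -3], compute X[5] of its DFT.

X[5] = Σ(n=0 to 7) x[n] · ω_8^(5n) where ω_8 = e^(-2πi/8)
= (1)·ω_8^0 + (0)·ω_8^5 + (0)·ω_8^10 + (3)·ω_8^15 + (0)·ω_8^20 + (-1)·ω_8^25 + (3)·ω_8^30 + (-3)·ω_8^35

X[5] = 4.5355+7.9497i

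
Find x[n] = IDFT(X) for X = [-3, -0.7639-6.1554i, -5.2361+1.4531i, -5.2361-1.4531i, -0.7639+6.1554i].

x[n] = (1/5) Σ(k=0 to 4) X[k] · e^(2πikn/5)

Computing each x[n]:
x[0] = -3
x[1] = 3
x[2] = 1
x[3] = -3
x[4] = -1

x = [-3, 3, 1, -3, -1]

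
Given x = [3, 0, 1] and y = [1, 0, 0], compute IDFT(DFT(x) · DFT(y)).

(x ⊛ y)[n] = Σ(m=0 to 2) x[m] · y[(n-m) mod 3]

Computing each output sample:
(x ⊛ y)[0] = 3
(x ⊛ y)[1] = 0
(x ⊛ y)[2] = 1

x ⊛ y = [3, 0, 1]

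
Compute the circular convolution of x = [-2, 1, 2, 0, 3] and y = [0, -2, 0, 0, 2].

(x ⊛ y)[n] = Σ(m=0 to 4) x[m] · y[(n-m) mod 5]

Computing each output sample:
(x ⊛ y)[0] = -4
(x ⊛ y)[1] = 8
(x ⊛ y)[2] = -2
(x ⊛ y)[3] = 2
(x ⊛ y)[4] = -4

x ⊛ y = [-4, 8, -2, 2, -4]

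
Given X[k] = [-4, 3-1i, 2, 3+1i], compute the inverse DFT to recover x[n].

x[n] = (1/4) Σ(k=0 to 3) X[k] · e^(2πikn/4)

Computing each x[n]:
x[0] = 1
x[1] = -1
x[2] = -2
x[3] = -2

x = [1, -1, -2, -2]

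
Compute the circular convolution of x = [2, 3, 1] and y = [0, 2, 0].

(x ⊛ y)[n] = Σ(m=0 to 2) x[m] · y[(n-m) mod 3]

Computing each output sample:
(x ⊛ y)[0] = 2
(x ⊛ y)[1] = 4
(x ⊛ y)[2] = 6

x ⊛ y = [2, 4, 6]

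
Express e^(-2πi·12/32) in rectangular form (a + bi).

ω_32^12 = e^(-2πi·12/32)
= cos(-2π·12/32) + i·sin(-2π·12/32)
= cos(-24π/32) + i·sin(-24π/32)

ω_32^12 = cos(-24π/32) + i·sin(-24π/32) = -0.7071-0.7071i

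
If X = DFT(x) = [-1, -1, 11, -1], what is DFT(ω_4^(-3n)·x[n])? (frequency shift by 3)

Modulation property: DFT(ω_4^(-3n)·x[n]) = X[(k-3) mod 4], so circularly shift X by 3 positions.

X[k-3] = [-1, 11, -1, -1]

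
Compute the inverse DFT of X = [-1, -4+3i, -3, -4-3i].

x[n] = (1/4) Σ(k=0 to 3) X[k] · e^(2πikn/4)

Computing each x[n]:
x[0] = -3
x[1] = -1
x[2] = 1
x[3] = 2

x = [-3, -1, 1, 2]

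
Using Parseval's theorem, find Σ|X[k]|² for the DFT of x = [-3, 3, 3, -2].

Parseval: Σ|x[n]|² = (1/N)Σ|X[k]|², so Σ|X[k]|² = N·Σ|x[n]|² = 4·31.0000

Σ|X[k]|² = N·Σ|x[n]|² = 4·31.0000 = 124.0000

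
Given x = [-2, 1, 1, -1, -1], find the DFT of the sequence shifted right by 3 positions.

Time shift by 3: X_shifted[k] = ω_5^(3k) · X[k]
Shifted x = [1, -1, -1, -2, 1]

DFT(x[n-3]) = [-2, 3.4271+1.3143i, 0.0729+2.1266i, 0.0729-2.1266i, 3.4271-1.3143i]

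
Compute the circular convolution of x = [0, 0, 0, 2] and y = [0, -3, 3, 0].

(x ⊛ y)[n] = Σ(m=0 to 3) x[m] · y[(n-m) mod 4]

Computing each output sample:
(x ⊛ y)[0] = -6
(x ⊛ y)[1] = 6
(x ⊛ y)[2] = 0
(x ⊛ y)[3] = 0

x ⊛ y = [-6, 6, 0, 0]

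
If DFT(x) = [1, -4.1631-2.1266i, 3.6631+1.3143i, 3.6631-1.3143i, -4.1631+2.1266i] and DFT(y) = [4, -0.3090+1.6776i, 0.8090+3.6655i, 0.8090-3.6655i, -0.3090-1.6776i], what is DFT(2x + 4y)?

By linearity: DFT(2x + 4y) = 2·DFT(x) + 4·DFT(y)
= 2·[1, -4.1631-2.1266i, 3.6631+1.3143i, 3.6631-1.3143i, -4.1631+2.1266i] + 4·[4, -0.3090+1.6776i, 0.8090+3.6655i, 0.8090-3.6655i, -0.3090-1.6776i]

Computing element-wise:
Z[0] = 2·(1) + 4·(4) = 18
Z[1] = 2·(-4.1631-2.1266i) + 4·(-0.3090+1.6776i) = -9.5622+2.4572i
Z[2] = 2·(3.6631+1.3143i) + 4·(0.8090+3.6655i) = 10.5622+17.2906i
Z[3] = 2·(3.6631-1.3143i) + 4·(0.8090-3.6655i) = 10.5622-17.2906i
Z[4] = 2·(-4.1631+2.1266i) + 4·(-0.3090-1.6776i) = -9.5622-2.4572i

DFT(2x + 4y) = 2·X + 4·Y = [18, -9.5622+2.4572i, 10.5622+17.2906i, 10.5622-17.2906i, -9.5622-2.4572i]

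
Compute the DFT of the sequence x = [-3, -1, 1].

X[k] = Σ(n=0 to 2) x[n] · ω_3^(nk)
where ω_3 = e^(-2πi/3)

Computing each X[k]:
X[0] = -3
X[1] = -3.0000+1.7321i
X[2] = -3.0000-1.7321i

X = [-3, -3.0000+1.7321i, -3.0000-1.7321i]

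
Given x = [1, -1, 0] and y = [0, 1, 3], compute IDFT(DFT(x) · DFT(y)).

(x ⊛ y)[n] = Σ(m=0 to 2) x[m] · y[(n-m) mod 3]

Computing each output sample:
(x ⊛ y)[0] = -3
(x ⊛ y)[1] = 1
(x ⊛ y)[2] = 2

x ⊛ y = [-3, 1, 2]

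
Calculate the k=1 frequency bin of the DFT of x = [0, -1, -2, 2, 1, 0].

X[1] = Σ(n=0 to 5) x[n] · ω_6^(1n) where ω_6 = e^(-2πi/6)
= (0)·ω_6^0 + (-1)·ω_6^1 + (-2)·ω_6^2 + (2)·ω_6^3 + (1)·ω_6^4 + (0)·ω_6^5

X[1] = -2.0000+3.4641i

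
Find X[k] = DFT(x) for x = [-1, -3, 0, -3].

X[k] = Σ(n=0 to 3) x[n] · ω_4^(nk)
where ω_4 = e^(-2πi/4)

Computing each X[k]:
X[0] = -7
X[1] = -1
X[2] = 5
X[3] = -1

X = [-7, -1, 5, -1]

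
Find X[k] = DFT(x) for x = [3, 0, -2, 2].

X[k] = Σ(n=0 to 3) x[n] · ω_4^(nk)
where ω_4 = e^(-2πi/4)

Computing each X[k]:
X[0] = 3
X[1] = 5+2i
X[2] = -1
X[3] = 5-2i

X = [3, 5+2i, -1, 5-2i]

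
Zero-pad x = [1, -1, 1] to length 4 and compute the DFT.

Original 3-point DFT: [1, 1.0000+1.7321i, 1.0000-1.7321i]
Zero-padded 4-point DFT provides frequency interpolation.

DFT_4([x, 0, ...]) = [1, 1i, 3, -1i]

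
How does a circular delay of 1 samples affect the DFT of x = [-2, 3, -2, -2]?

Time shift by 1: X_shifted[k] = ω_4^(1k) · X[k]
Shifted x = [-2, -2, 3, -2]

DFT(x[n-1]) = [-3, -5, 5, -5]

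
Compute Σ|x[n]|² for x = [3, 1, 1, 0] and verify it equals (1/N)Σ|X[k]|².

Time domain:
Σ|x[n]|² = |3|² + |1|² + |1|² + |0|² = 11.0000

Frequency domain:
(1/4)Σ|X[k]|² = (1/4)(|5|² + |2-1i|² + |3|² + |2+1i|²) = (1/4)·44.0000 = 11.0000

Both sides agree, confirming Parseval's theorem.

Σ|x[n]|² = (1/N)Σ|X[k]|² = 11.0000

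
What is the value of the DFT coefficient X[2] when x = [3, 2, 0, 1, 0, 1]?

X[2] = Σ(n=0 to 5) x[n] · ω_6^(2n) where ω_6 = e^(-2πi/6)
= (3)·ω_6^0 + (2)·ω_6^2 + (0)·ω_6^4 + (1)·ω_6^6 + (0)·ω_6^8 + (1)·ω_6^10

X[2] = 2.5000-0.8660i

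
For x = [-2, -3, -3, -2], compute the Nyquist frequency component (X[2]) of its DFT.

X[2] = Σ(n=0 to 3) x[n] · ω_4^(2n) where ω_4 = e^(-2πi/4)
= (-2)·ω_4^0 + (-3)·ω_4^2 + (-3)·ω_4^4 + (-2)·ω_4^6

X[2] = 0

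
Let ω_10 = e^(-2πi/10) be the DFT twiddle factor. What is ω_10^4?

ω_10^4 = e^(-2πi·4/10)
= cos(-2π·4/10) + i·sin(-2π·4/10)
= cos(-8π/10) + i·sin(-8π/10)

ω_10^4 = cos(-8π/10) + i·sin(-8π/10) = -0.8090-0.5878i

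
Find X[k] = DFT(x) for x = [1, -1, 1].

X[k] = Σ(n=0 to 2) x[n] · ω_3^(nk)
where ω_3 = e^(-2πi/3)

Computing each X[k]:
X[0] = 1
X[1] = 1.0000+1.7321i
X[2] = 1.0000-1.7321i

X = [1, 1.0000+1.7321i, 1.0000-1.7321i]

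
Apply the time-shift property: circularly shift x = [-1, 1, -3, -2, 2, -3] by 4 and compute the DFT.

Time shift by 4: X_shifted[k] = ω_6^(4k) · X[k]
Shifted x = [-3, -2, 2, -3, -1, 1]

DFT(x[n-4]) = [-6, -1, -6.0000+5.1962i, 2, -6.0000-5.1962i, -1]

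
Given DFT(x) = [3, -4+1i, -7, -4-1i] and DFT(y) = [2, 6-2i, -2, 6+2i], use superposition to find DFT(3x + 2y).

By linearity: DFT(3x + 2y) = 3·DFT(x) + 2·DFT(y)
= 3·[3, -4+1i, -7, -4-1i] + 2·[2, 6-2i, -2, 6+2i]

Computing element-wise:
Z[0] = 3·(3) + 2·(2) = 13
Z[1] = 3·(-4+1i) + 2·(6-2i) = -1i
Z[2] = 3·(-7) + 2·(-2) = -25
Z[3] = 3·(-4-1i) + 2·(6+2i) = 1i

DFT(3x + 2y) = 3·X + 2·Y = [13, -1i, -25, 1i]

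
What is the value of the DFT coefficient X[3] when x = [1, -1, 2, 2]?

X[3] = Σ(n=0 to 3) x[n] · ω_4^(3n) where ω_4 = e^(-2πi/4)
= (1)·ω_4^0 + (-1)·ω_4^3 + (2)·ω_4^6 + (2)·ω_4^9

X[3] = -1-3i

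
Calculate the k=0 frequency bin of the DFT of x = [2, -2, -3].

X[0] = Σ(n=0 to 2) x[n] · ω_3^0 = Σ x[n]
= (2) + (-2) + (-3)

X[0] = -3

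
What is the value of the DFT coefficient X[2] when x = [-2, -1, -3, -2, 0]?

X[2] = Σ(n=0 to 4) x[n] · ω_5^(2n) where ω_5 = e^(-2πi/5)
= (-2)·ω_5^0 + (-1)·ω_5^2 + (-3)·ω_5^4 + (-2)·ω_5^6 + (0)·ω_5^8

X[2] = -2.7361-0.3633i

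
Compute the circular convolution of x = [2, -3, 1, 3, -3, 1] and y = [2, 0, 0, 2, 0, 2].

(x ⊛ y)[n] = Σ(m=0 to 5) x[m] · y[(n-m) mod 6]

Computing each output sample:
(x ⊛ y)[0] = 4
(x ⊛ y)[1] = -10
(x ⊛ y)[2] = 10
(x ⊛ y)[3] = 4
(x ⊛ y)[4] = -10
(x ⊛ y)[5] = 8

x ⊛ y = [4, -10, 10, 4, -10, 8]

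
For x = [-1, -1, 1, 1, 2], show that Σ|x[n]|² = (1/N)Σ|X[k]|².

Time domain:
Σ|x[n]|² = |-1|² + |-1|² + |1|² + |1|² + |2|² = 8.0000

Frequency domain:
(1/5)Σ|X[k]|² = (1/5)(|2|² + |-2.3090+2.8532i|² + |-1.1910+1.7634i|² + |-1.1910-1.7634i|² + |-2.3090-2.8532i|²) = (1/5)·40.0000 = 8.0000

Both sides agree, confirming Parseval's theorem.

Σ|x[n]|² = (1/N)Σ|X[k]|² = 8.0000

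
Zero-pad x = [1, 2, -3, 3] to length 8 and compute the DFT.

Original 4-point DFT: [3, 4+1i, -7, 4-1i]
Zero-padded 8-point DFT provides frequency interpolation.

DFT_8([x, 0, ...]) = [3, 0.2929-0.5355i, 4+1i, 1.7071-6.5355i, -7, 1.7071+6.5355i, 4-1i, 0.2929+0.5355i]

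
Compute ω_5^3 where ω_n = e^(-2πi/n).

ω_5^3 = e^(-2πi·3/5)
= cos(-2π·3/5) + i·sin(-2π·3/5)
= cos(-6π/5) + i·sin(-6π/5)

ω_5^3 = cos(-6π/5) + i·sin(-6π/5) = -0.8090+0.5878i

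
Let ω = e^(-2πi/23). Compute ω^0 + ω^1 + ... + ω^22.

Sum of all nth roots of unity equals 0 for n > 1 (geometric series with r ≠ 1).

0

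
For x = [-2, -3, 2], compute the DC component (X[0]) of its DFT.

X[0] = Σ(n=0 to 2) x[n] · ω_3^0 = Σ x[n]
= (-2) + (-3) + (2)

X[0] = -3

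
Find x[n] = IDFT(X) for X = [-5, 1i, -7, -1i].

x[n] = (1/4) Σ(k=0 to 3) X[k] · e^(2πikn/4)

Computing each x[n]:
x[0] = -3
x[1] = 0
x[2] = -3
x[3] = 1

x = [-3, 0, -3, 1]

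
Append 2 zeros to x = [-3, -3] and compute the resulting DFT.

Original 2-point DFT: [-6, 0]
Zero-padded 4-point DFT provides frequency interpolation.

DFT_4([x, 0, ...]) = [-6, -3+3i, 0, -3-3i]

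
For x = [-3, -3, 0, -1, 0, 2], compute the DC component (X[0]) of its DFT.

X[0] = Σ(n=0 to 5) x[n] · ω_6^0 = Σ x[n]
= (-3) + (-3) + (0) + (-1) + (0) + (2)

X[0] = -5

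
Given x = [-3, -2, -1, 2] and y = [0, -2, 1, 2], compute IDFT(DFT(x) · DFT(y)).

(x ⊛ y)[n] = Σ(m=0 to 3) x[m] · y[(n-m) mod 4]

Computing each output sample:
(x ⊛ y)[0] = -9
(x ⊛ y)[1] = 6
(x ⊛ y)[2] = 5
(x ⊛ y)[3] = -6

x ⊛ y = [-9, 6, 5, -6]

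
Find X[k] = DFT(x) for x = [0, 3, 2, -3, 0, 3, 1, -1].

X[k] = Σ(n=0 to 7) x[n] · ω_8^(nk)
where ω_8 = e^(-2πi/8)

Computing each X[k]:
X[0] = 5
X[1] = 1.4142+0.4142i
X[2] = -3-10i
X[3] = -1.4142+2.4142i
X[4] = 1
X[5] = -1.4142-2.4142i
X[6] = -3+10i
X[7] = 1.4142-0.4142i

X = [5, 1.4142+0.4142i, -3-10i, -1.4142+2.4142i, 1, -1.4142-2.4142i, -3+10i, 1.4142-0.4142i]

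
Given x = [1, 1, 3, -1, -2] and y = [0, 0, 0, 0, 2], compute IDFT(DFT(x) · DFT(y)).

(x ⊛ y)[n] = Σ(m=0 to 4) x[m] · y[(n-m) mod 5]

Computing each output sample:
(x ⊛ y)[0] = 2
(x ⊛ y)[1] = 6
(x ⊛ y)[2] = -2
(x ⊛ y)[3] = -4
(x ⊛ y)[4] = 2

x ⊛ y = [2, 6, -2, -4, 2]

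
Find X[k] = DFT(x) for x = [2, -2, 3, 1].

X[k] = Σ(n=0 to 3) x[n] · ω_4^(nk)
where ω_4 = e^(-2πi/4)

Computing each X[k]:
X[0] = 4
X[1] = -1+3i
X[2] = 6
X[3] = -1-3i

X = [4, -1+3i, 6, -1-3i]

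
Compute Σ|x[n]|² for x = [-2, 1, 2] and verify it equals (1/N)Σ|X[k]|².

Time domain:
Σ|x[n]|² = |-2|² + |1|² + |2|² = 9.0000

Frequency domain:
(1/3)Σ|X[k]|² = (1/3)(|1|² + |-3.5000+0.8660i|² + |-3.5000-0.8660i|²) = (1/3)·27.0000 = 9.0000

Both sides agree, confirming Parseval's theorem.

Σ|x[n]|² = (1/N)Σ|X[k]|² = 9.0000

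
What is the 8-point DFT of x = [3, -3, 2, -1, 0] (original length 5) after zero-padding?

Original 5-point DFT: [1, 1.2639+1.0898i, 5.7361+4.6165i, 5.7361-4.6165i, 1.2639-1.0898i]
Zero-padded 8-point DFT provides frequency interpolation.

DFT_8([x, 0, ...]) = [1, 1.5858+0.8284i, 1+2i, 4.4142+4.8284i, 9, 4.4142-4.8284i, 1-2i, 1.5858-0.8284i]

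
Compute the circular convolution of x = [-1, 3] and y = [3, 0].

(x ⊛ y)[n] = Σ(m=0 to 1) x[m] · y[(n-m) mod 2]

Computing each output sample:
(x ⊛ y)[0] = -3
(x ⊛ y)[1] = 9

x ⊛ y = [-3, 9]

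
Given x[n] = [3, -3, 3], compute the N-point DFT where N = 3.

X[k] = Σ(n=0 to 2) x[n] · ω_3^(nk)
where ω_3 = e^(-2πi/3)

Computing each X[k]:
X[0] = 3
X[1] = 3.0000+5.1962i
X[2] = 3.0000-5.1962i

X = [3, 3.0000+5.1962i, 3.0000-5.1962i]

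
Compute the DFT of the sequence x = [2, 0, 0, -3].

X[k] = Σ(n=0 to 3) x[n] · ω_4^(nk)
where ω_4 = e^(-2πi/4)

Computing each X[k]:
X[0] = -1
X[1] = 2-3i
X[2] = 5
X[3] = 2+3i

X = [-1, 2-3i, 5, 2+3i]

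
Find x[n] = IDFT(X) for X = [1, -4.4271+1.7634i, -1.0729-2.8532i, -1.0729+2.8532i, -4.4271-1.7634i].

x[n] = (1/5) Σ(k=0 to 4) X[k] · e^(2πikn/5)

Computing each x[n]:
x[0] = -2
x[1] = 0
x[2] = 0
x[3] = 3
x[4] = 0

x = [-2, 0, 0, 3, 0]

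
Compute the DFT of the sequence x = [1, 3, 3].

X[k] = Σ(n=0 to 2) x[n] · ω_3^(nk)
where ω_3 = e^(-2πi/3)

Computing each X[k]:
X[0] = 7
X[1] = -2
X[2] = -2

X = [7, -2, -2]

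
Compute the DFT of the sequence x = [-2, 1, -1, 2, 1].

X[k] = Σ(n=0 to 4) x[n] · ω_5^(nk)
where ω_5 = e^(-2πi/5)

Computing each X[k]:
X[0] = 1
X[1] = -2.1910+1.7634i
X[2] = -3.3090-2.8532i
X[3] = -3.3090+2.8532i
X[4] = -2.1910-1.7634i

X = [1, -2.1910+1.7634i, -3.3090-2.8532i, -3.3090+2.8532i, -2.1910-1.7634i]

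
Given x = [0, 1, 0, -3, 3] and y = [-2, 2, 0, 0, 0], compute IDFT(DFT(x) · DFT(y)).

(x ⊛ y)[n] = Σ(m=0 to 4) x[m] · y[(n-m) mod 5]

Computing each output sample:
(x ⊛ y)[0] = 6
(x ⊛ y)[1] = -2
(x ⊛ y)[2] = 2
(x ⊛ y)[3] = 6
(x ⊛ y)[4] = -12

x ⊛ y = [6, -2, 2, 6, -12]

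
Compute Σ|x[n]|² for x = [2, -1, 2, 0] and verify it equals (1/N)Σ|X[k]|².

Time domain:
Σ|x[n]|² = |2|² + |-1|² + |2|² + |0|² = 9.0000

Frequency domain:
(1/4)Σ|X[k]|² = (1/4)(|3|² + |1i|² + |5|² + |-1i|²) = (1/4)·36.0000 = 9.0000

Both sides agree, confirming Parseval's theorem.

Σ|x[n]|² = (1/N)Σ|X[k]|² = 9.0000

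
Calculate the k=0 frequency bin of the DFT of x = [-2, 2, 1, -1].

X[0] = Σ(n=0 to 3) x[n] · ω_4^0 = Σ x[n]
= (-2) + (2) + (1) + (-1)

X[0] = 0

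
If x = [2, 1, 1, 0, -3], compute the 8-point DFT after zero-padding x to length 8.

Original 5-point DFT: [1, 0.5729-4.3920i, 3.9271-1.4001i, 3.9271+1.4001i, 0.5729+4.3920i]
Zero-padded 8-point DFT provides frequency interpolation.

DFT_8([x, 0, ...]) = [1, 5.7071-1.7071i, -2-1i, 4.2929+0.2929i, -1, 4.2929-0.2929i, -2+1i, 5.7071+1.7071i]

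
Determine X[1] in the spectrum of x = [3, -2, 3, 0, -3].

X[1] = Σ(n=0 to 4) x[n] · ω_5^(1n) where ω_5 = e^(-2πi/5)
= (3)·ω_5^0 + (-2)·ω_5^1 + (3)·ω_5^2 + (0)·ω_5^3 + (-3)·ω_5^4

X[1] = -0.9721-2.7144i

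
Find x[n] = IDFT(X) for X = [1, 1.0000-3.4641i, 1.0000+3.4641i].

x[n] = (1/3) Σ(k=0 to 2) X[k] · e^(2πikn/3)

Computing each x[n]:
x[0] = 1
x[1] = 2
x[2] = -2

x = [1, 2, -2]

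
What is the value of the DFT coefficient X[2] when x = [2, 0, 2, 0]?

X[2] = Σ(n=0 to 3) x[n] · ω_4^(2n) where ω_4 = e^(-2πi/4)
= (2)·ω_4^0 + (0)·ω_4^2 + (2)·ω_4^4 + (0)·ω_4^6

X[2] = 4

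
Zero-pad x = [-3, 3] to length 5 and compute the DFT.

Original 2-point DFT: [0, -6]
Zero-padded 5-point DFT provides frequency interpolation.

DFT_5([x, 0, ...]) = [0, -2.0729-2.8532i, -5.4271-1.7634i, -5.4271+1.7634i, -2.0729+2.8532i]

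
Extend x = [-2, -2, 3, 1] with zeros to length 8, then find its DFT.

Original 4-point DFT: [0, -5+3i, 2, -5-3i]
Zero-padded 8-point DFT provides frequency interpolation.

DFT_8([x, 0, ...]) = [0, -4.1213-2.2929i, -5+3i, 0.1213+3.7071i, 2, 0.1213-3.7071i, -5-3i, -4.1213+2.2929i]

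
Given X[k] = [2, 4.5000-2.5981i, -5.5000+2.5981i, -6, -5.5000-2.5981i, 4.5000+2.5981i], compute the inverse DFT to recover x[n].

x[n] = (1/6) Σ(k=0 to 5) X[k] · e^(2πikn/6)

Computing each x[n]:
x[0] = -1
x[1] = 3
x[2] = 1
x[3] = -2
x[4] = -2
x[5] = 3

x = [-1, 3, 1, -2, -2, 3]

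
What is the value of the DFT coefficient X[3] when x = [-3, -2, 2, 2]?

X[3] = Σ(n=0 to 3) x[n] · ω_4^(3n) where ω_4 = e^(-2πi/4)
= (-3)·ω_4^0 + (-2)·ω_4^3 + (2)·ω_4^6 + (2)·ω_4^9

X[3] = -5-4i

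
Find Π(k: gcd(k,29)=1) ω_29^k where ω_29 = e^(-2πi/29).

The primitive 29th roots of unity are ω_29^k for k coprime to 29: k ∈ {1, 2, 3, 4, 5, 6, 7, 8, 9, 10, 11, 12, 13, 14, 15, 16, 17, 18, 19, 20, 21, 22, 23, 24, 25, 26, 27, 28}
Their product equals the constant term of the cyclotomic polynomial Φ_29(x) up to sign.
For n ≥ 3, the product of all primitive nth roots of unity is 1. (For n=1 it is 1; for n=2 it is -1.)

1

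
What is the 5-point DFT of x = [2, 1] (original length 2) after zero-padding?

Original 2-point DFT: [3, 1]
Zero-padded 5-point DFT provides frequency interpolation.

DFT_5([x, 0, ...]) = [3, 2.3090-0.9511i, 1.1910-0.5878i, 1.1910+0.5878i, 2.3090+0.9511i]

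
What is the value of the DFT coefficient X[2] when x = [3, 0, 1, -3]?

X[2] = Σ(n=0 to 3) x[n] · ω_4^(2n) where ω_4 = e^(-2πi/4)
= (3)·ω_4^0 + (0)·ω_4^2 + (1)·ω_4^4 + (-3)·ω_4^6

X[2] = 7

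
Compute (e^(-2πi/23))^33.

Since ω_23^23 = 1, powers reduce modulo 23.
33 mod 23 = 10
So ω_23^33 = ω_23^10 = e^(-2πi·10/23)

ω_23^33 = ω_23^10 = -0.9172-0.3984i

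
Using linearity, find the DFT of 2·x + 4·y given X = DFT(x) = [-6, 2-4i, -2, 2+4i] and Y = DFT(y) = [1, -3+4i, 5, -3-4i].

By linearity: DFT(2x + 4y) = 2·DFT(x) + 4·DFT(y)
= 2·[-6, 2-4i, -2, 2+4i] + 4·[1, -3+4i, 5, -3-4i]

Computing element-wise:
Z[0] = 2·(-6) + 4·(1) = -8
Z[1] = 2·(2-4i) + 4·(-3+4i) = -8+8i
Z[2] = 2·(-2) + 4·(5) = 16
Z[3] = 2·(2+4i) + 4·(-3-4i) = -8-8i

DFT(2x + 4y) = 2·X + 4·Y = [-8, -8+8i, 16, -8-8i]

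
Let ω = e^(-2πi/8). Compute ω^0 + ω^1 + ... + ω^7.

Sum of all nth roots of unity equals 0 for n > 1 (geometric series with r ≠ 1).

0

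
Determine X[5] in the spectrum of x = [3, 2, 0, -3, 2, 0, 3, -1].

X[5] = Σ(n=0 to 7) x[n] · ω_8^(5n) where ω_8 = e^(-2πi/8)
= (3)·ω_8^0 + (2)·ω_8^5 + (0)·ω_8^10 + (-3)·ω_8^15 + (2)·ω_8^20 + (0)·ω_8^25 + (3)·ω_8^30 + (-1)·ω_8^35

X[5] = -1.8284+3.0000i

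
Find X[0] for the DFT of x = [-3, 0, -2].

X[0] = Σ(n=0 to 2) x[n] · ω_3^0 = Σ x[n]
= (-3) + (0) + (-2)

X[0] = -5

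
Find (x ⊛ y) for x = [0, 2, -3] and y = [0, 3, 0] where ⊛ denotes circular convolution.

(x ⊛ y)[n] = Σ(m=0 to 2) x[m] · y[(n-m) mod 3]

Computing each output sample:
(x ⊛ y)[0] = -9
(x ⊛ y)[1] = 0
(x ⊛ y)[2] = 6

x ⊛ y = [-9, 0, 6]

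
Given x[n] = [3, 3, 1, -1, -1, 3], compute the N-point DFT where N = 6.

X[k] = Σ(n=0 to 5) x[n] · ω_6^(nk)
where ω_6 = e^(-2πi/6)

Computing each X[k]:
X[0] = 8
X[1] = 7.0000-1.7321i
X[2] = -1.0000+1.7321i
X[3] = -2
X[4] = -1.0000-1.7321i
X[5] = 7.0000+1.7321i

X = [8, 7.0000-1.7321i, -1.0000+1.7321i, -2, -1.0000-1.7321i, 7.0000+1.7321i]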